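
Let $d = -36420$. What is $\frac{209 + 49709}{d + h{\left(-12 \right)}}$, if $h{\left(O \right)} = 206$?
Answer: $- \frac{24959}{18107} \approx -1.3784$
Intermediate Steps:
$\frac{209 + 49709}{d + h{\left(-12 \right)}} = \frac{209 + 49709}{-36420 + 206} = \frac{49918}{-36214} = 49918 \left(- \frac{1}{36214}\right) = - \frac{24959}{18107}$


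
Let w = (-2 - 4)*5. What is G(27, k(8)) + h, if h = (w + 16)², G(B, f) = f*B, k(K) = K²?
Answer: 1924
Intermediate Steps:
w = -30 (w = -6*5 = -30)
G(B, f) = B*f
h = 196 (h = (-30 + 16)² = (-14)² = 196)
G(27, k(8)) + h = 27*8² + 196 = 27*64 + 196 = 1728 + 196 = 1924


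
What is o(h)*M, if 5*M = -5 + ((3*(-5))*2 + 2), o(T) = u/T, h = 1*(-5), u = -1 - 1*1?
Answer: -66/25 ≈ -2.6400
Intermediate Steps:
u = -2 (u = -1 - 1 = -2)
h = -5
o(T) = -2/T
M = -33/5 (M = (-5 + ((3*(-5))*2 + 2))/5 = (-5 + (-15*2 + 2))/5 = (-5 + (-30 + 2))/5 = (-5 - 28)/5 = (1/5)*(-33) = -33/5 ≈ -6.6000)
o(h)*M = -2/(-5)*(-33/5) = -2*(-1/5)*(-33/5) = (2/5)*(-33/5) = -66/25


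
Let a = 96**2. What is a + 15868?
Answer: 25084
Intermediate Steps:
a = 9216
a + 15868 = 9216 + 15868 = 25084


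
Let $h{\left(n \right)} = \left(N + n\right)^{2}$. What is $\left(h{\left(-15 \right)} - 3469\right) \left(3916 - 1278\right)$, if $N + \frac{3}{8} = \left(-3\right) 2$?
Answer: $- \frac{254270225}{32} \approx -7.9459 \cdot 10^{6}$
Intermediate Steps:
$N = - \frac{51}{8}$ ($N = - \frac{3}{8} - 6 = - \frac{51}{8} \approx -6.375$)
$h{\left(n \right)} = \left(- \frac{51}{8} + n\right)^{2}$
$\left(h{\left(-15 \right)} - 3469\right) \left(3916 - 1278\right) = \left(\frac{\left(-51 + 8 \left(-15\right)\right)^{2}}{64} - 3469\right) \left(3916 - 1278\right) = \left(\frac{\left(-51 - 120\right)^{2}}{64} - 3469\right) \left(3916 - 1278\right) = \left(\frac{\left(-171\right)^{2}}{64} - 3469\right) 2638 = \left(\frac{1}{64} \cdot 29241 - 3469\right) 2638 = \left(\frac{29241}{64} - 3469\right) 2638 = \left(- \frac{192775}{64}\right) 2638 = - \frac{254270225}{32}$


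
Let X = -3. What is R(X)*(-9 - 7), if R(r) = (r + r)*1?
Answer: 96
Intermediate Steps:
R(r) = 2*r (R(r) = (2*r)*1 = 2*r)
R(X)*(-9 - 7) = (2*(-3))*(-9 - 7) = -6*(-16) = 96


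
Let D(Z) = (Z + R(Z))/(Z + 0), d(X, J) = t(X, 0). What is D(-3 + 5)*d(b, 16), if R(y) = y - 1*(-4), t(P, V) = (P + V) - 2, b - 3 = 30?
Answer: 124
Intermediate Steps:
b = 33 (b = 3 + 30 = 33)
t(P, V) = -2 + P + V
d(X, J) = -2 + X (d(X, J) = -2 + X + 0 = -2 + X)
R(y) = 4 + y (R(y) = y + 4 = 4 + y)
D(Z) = (4 + 2*Z)/Z (D(Z) = (Z + (4 + Z))/(Z + 0) = (4 + 2*Z)/Z)
D(-3 + 5)*d(b, 16) = (2 + 4/(-3 + 5))*(-2 + 33) = (2 + 4/2)*31 = (2 + 4*(½))*31 = (2 + 2)*31 = 4*31 = 124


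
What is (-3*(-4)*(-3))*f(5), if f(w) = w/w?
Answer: -36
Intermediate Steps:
f(w) = 1
(-3*(-4)*(-3))*f(5) = (-3*(-4)*(-3))*1 = (12*(-3))*1 = -36*1 = -36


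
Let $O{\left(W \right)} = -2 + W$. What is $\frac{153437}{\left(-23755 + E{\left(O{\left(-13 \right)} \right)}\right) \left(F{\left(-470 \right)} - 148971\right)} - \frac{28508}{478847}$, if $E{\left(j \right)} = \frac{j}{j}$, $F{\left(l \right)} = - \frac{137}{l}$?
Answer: $- \frac{23689496324535563}{398200928716039827} \approx -0.059491$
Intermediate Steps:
$E{\left(j \right)} = 1$
$\frac{153437}{\left(-23755 + E{\left(O{\left(-13 \right)} \right)}\right) \left(F{\left(-470 \right)} - 148971\right)} - \frac{28508}{478847} = \frac{153437}{\left(-23755 + 1\right) \left(- \frac{137}{-470} - 148971\right)} - \frac{28508}{478847} = \frac{153437}{\left(-23754\right) \left(\left(-137\right) \left(- \frac{1}{470}\right) - 148971\right)} - \frac{28508}{478847} = \frac{153437}{\left(-23754\right) \left(\frac{137}{470} - 148971\right)} - \frac{28508}{478847} = \frac{153437}{\left(-23754\right) \left(- \frac{70016233}{470}\right)} - \frac{28508}{478847} = \frac{153437}{\frac{831582799341}{235}} - \frac{28508}{478847} = 153437 \cdot \frac{235}{831582799341} - \frac{28508}{478847} = \frac{36057695}{831582799341} - \frac{28508}{478847} = - \frac{23689496324535563}{398200928716039827}$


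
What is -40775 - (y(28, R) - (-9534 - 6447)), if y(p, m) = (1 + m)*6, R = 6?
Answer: -56798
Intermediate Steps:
y(p, m) = 6 + 6*m
-40775 - (y(28, R) - (-9534 - 6447)) = -40775 - ((6 + 6*6) - (-9534 - 6447)) = -40775 - ((6 + 36) - 1*(-15981)) = -40775 - (42 + 15981) = -40775 - 1*16023 = -40775 - 16023 = -56798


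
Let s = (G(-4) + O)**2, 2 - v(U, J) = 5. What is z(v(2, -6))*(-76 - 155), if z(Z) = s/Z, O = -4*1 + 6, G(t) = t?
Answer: 308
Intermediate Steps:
v(U, J) = -3 (v(U, J) = 2 - 1*5 = 2 - 5 = -3)
O = 2 (O = -4 + 6 = 2)
s = 4 (s = (-4 + 2)**2 = (-2)**2 = 4)
z(Z) = 4/Z
z(v(2, -6))*(-76 - 155) = (4/(-3))*(-76 - 155) = (4*(-1/3))*(-231) = -4/3*(-231) = 308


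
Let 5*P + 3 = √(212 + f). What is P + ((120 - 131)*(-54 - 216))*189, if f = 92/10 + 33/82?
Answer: 2806647/5 + √37251370/2050 ≈ 5.6133e+5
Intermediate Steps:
f = 3937/410 (f = 92*(⅒) + 33*(1/82) = 46/5 + 33/82 = 3937/410 ≈ 9.6024)
P = -⅗ + √37251370/2050 (P = -⅗ + √(212 + 3937/410)/5 = -⅗ + √(90857/410)/5 = -⅗ + (√37251370/410)/5 = -⅗ + √37251370/2050 ≈ 2.3773)
P + ((120 - 131)*(-54 - 216))*189 = (-⅗ + √37251370/2050) + ((120 - 131)*(-54 - 216))*189 = (-⅗ + √37251370/2050) - 11*(-270)*189 = (-⅗ + √37251370/2050) + 2970*189 = (-⅗ + √37251370/2050) + 561330 = 2806647/5 + √37251370/2050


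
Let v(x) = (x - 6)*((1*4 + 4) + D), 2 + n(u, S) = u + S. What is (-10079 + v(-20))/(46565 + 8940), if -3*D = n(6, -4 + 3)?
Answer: -10261/55505 ≈ -0.18487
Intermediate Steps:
n(u, S) = -2 + S + u (n(u, S) = -2 + (u + S) = -2 + (S + u) = -2 + S + u)
D = -1 (D = -(-2 + (-4 + 3) + 6)/3 = -(-2 - 1 + 6)/3 = -⅓*3 = -1)
v(x) = -42 + 7*x (v(x) = (x - 6)*((1*4 + 4) - 1) = (-6 + x)*((4 + 4) - 1) = (-6 + x)*(8 - 1) = (-6 + x)*7 = -42 + 7*x)
(-10079 + v(-20))/(46565 + 8940) = (-10079 + (-42 + 7*(-20)))/(46565 + 8940) = (-10079 + (-42 - 140))/55505 = (-10079 - 182)*(1/55505) = -10261*1/55505 = -10261/55505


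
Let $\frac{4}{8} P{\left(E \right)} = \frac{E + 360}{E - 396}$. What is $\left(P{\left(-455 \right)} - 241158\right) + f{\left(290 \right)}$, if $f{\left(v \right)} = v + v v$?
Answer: $- \frac{133409378}{851} \approx -1.5677 \cdot 10^{5}$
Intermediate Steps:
$P{\left(E \right)} = \frac{2 \left(360 + E\right)}{-396 + E}$ ($P{\left(E \right)} = 2 \frac{E + 360}{E - 396} = 2 \frac{360 + E}{-396 + E} = \frac{2 \left(360 + E\right)}{-396 + E}$)
$f{\left(v \right)} = v + v^{2}$
$\left(P{\left(-455 \right)} - 241158\right) + f{\left(290 \right)} = \left(\frac{2 \left(360 - 455\right)}{-396 - 455} - 241158\right) + 290 \left(1 + 290\right) = \left(2 \frac{1}{-851} \left(-95\right) - 241158\right) + 290 \cdot 291 = \left(2 \left(- \frac{1}{851}\right) \left(-95\right) - 241158\right) + 84390 = \left(\frac{190}{851} - 241158\right) + 84390 = - \frac{205225268}{851} + 84390 = - \frac{133409378}{851}$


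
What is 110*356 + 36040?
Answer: 75200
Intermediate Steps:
110*356 + 36040 = 39160 + 36040 = 75200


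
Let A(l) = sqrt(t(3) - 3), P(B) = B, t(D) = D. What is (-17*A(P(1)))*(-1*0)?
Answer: 0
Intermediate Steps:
A(l) = 0 (A(l) = sqrt(3 - 3) = sqrt(0) = 0)
(-17*A(P(1)))*(-1*0) = (-17*0)*(-1*0) = 0*0 = 0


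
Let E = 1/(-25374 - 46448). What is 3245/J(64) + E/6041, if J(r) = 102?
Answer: 351982474472/11063855901 ≈ 31.814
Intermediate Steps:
E = -1/71822 (E = 1/(-71822) = -1/71822 ≈ -1.3923e-5)
3245/J(64) + E/6041 = 3245/102 - 1/71822/6041 = 3245*(1/102) - 1/71822*1/6041 = 3245/102 - 1/433876702 = 351982474472/11063855901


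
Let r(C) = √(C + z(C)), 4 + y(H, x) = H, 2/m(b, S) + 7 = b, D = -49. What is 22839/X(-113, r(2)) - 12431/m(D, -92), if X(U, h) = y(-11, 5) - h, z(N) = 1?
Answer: 25642837/74 + 7613*√3/74 ≈ 3.4670e+5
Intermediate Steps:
m(b, S) = 2/(-7 + b)
y(H, x) = -4 + H
r(C) = √(1 + C) (r(C) = √(C + 1) = √(1 + C))
X(U, h) = -15 - h (X(U, h) = (-4 - 11) - h = -15 - h)
22839/X(-113, r(2)) - 12431/m(D, -92) = 22839/(-15 - √(1 + 2)) - 12431/(2/(-7 - 49)) = 22839/(-15 - √3) - 12431/(2/(-56)) = 22839/(-15 - √3) - 12431/(2*(-1/56)) = 22839/(-15 - √3) - 12431/(-1/28) = 22839/(-15 - √3) - 12431*(-28) = 22839/(-15 - √3) + 348068 = 348068 + 22839/(-15 - √3)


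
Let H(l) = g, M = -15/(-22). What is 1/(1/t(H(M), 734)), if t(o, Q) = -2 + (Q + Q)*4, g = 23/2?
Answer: 5870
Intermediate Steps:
g = 23/2 (g = 23*(½) = 23/2 ≈ 11.500)
M = 15/22 (M = -15*(-1/22) = 15/22 ≈ 0.68182)
H(l) = 23/2
t(o, Q) = -2 + 8*Q (t(o, Q) = -2 + (2*Q)*4 = -2 + 8*Q)
1/(1/t(H(M), 734)) = 1/(1/(-2 + 8*734)) = 1/(1/(-2 + 5872)) = 1/(1/5870) = 5870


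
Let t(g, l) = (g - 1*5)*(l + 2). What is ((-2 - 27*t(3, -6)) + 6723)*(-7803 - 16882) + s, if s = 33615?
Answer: -160542310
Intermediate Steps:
t(g, l) = (-5 + g)*(2 + l) (t(g, l) = (g - 5)*(2 + l) = (-5 + g)*(2 + l))
((-2 - 27*t(3, -6)) + 6723)*(-7803 - 16882) + s = ((-2 - 27*(-10 - 5*(-6) + 2*3 + 3*(-6))) + 6723)*(-7803 - 16882) + 33615 = ((-2 - 27*(-10 + 30 + 6 - 18)) + 6723)*(-24685) + 33615 = ((-2 - 27*8) + 6723)*(-24685) + 33615 = ((-2 - 216) + 6723)*(-24685) + 33615 = (-218 + 6723)*(-24685) + 33615 = 6505*(-24685) + 33615 = -160575925 + 33615 = -160542310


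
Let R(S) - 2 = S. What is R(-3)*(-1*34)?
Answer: 34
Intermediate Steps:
R(S) = 2 + S
R(-3)*(-1*34) = (2 - 3)*(-1*34) = -1*(-34) = 34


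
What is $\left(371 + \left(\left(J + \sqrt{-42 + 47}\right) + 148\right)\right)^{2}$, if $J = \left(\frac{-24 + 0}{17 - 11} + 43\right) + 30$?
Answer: $\left(588 + \sqrt{5}\right)^{2} \approx 3.4838 \cdot 10^{5}$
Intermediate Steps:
$J = 69$ ($J = \left(- \frac{24}{6} + 43\right) + 30 = \left(\left(-24\right) \frac{1}{6} + 43\right) + 30 = \left(-4 + 43\right) + 30 = 39 + 30 = 69$)
$\left(371 + \left(\left(J + \sqrt{-42 + 47}\right) + 148\right)\right)^{2} = \left(371 + \left(\left(69 + \sqrt{-42 + 47}\right) + 148\right)\right)^{2} = \left(371 + \left(\left(69 + \sqrt{5}\right) + 148\right)\right)^{2} = \left(371 + \left(217 + \sqrt{5}\right)\right)^{2} = \left(588 + \sqrt{5}\right)^{2}$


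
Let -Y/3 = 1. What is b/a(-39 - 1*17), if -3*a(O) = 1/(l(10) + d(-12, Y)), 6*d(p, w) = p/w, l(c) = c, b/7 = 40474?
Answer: -9066176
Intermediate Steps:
b = 283318 (b = 7*40474 = 283318)
Y = -3 (Y = -3*1 = -3)
d(p, w) = p/(6*w) (d(p, w) = (p/w)/6 = p/(6*w))
a(O) = -1/32 (a(O) = -1/(3*(10 + (⅙)*(-12)/(-3))) = -1/(3*(10 + (⅙)*(-12)*(-⅓))) = -1/(3*(10 + ⅔)) = -1/(3*32/3) = -⅓*3/32 = -1/32)
b/a(-39 - 1*17) = 283318/(-1/32) = 283318*(-32) = -9066176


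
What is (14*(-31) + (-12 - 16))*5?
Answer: -2310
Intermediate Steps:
(14*(-31) + (-12 - 16))*5 = (-434 - 28)*5 = -462*5 = -2310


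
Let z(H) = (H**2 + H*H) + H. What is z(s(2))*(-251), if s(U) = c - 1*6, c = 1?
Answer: -11295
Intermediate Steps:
s(U) = -5 (s(U) = 1 - 1*6 = 1 - 6 = -5)
z(H) = H + 2*H**2 (z(H) = (H**2 + H**2) + H = 2*H**2 + H = H + 2*H**2)
z(s(2))*(-251) = -5*(1 + 2*(-5))*(-251) = -5*(1 - 10)*(-251) = -5*(-9)*(-251) = 45*(-251) = -11295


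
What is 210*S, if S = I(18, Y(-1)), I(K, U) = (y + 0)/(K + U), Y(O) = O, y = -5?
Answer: -1050/17 ≈ -61.765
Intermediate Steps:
I(K, U) = -5/(K + U) (I(K, U) = (-5 + 0)/(K + U) = -5/(K + U))
S = -5/17 (S = -5/(18 - 1) = -5/17 ≈ -0.29412)
210*S = 210*(-5/17) = -1050/17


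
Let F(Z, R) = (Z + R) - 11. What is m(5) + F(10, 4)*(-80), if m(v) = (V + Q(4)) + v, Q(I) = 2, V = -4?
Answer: -237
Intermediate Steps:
m(v) = -2 + v (m(v) = (-4 + 2) + v = -2 + v)
F(Z, R) = -11 + R + Z (F(Z, R) = (R + Z) - 11 = -11 + R + Z)
m(5) + F(10, 4)*(-80) = (-2 + 5) + (-11 + 4 + 10)*(-80) = 3 + 3*(-80) = 3 - 240 = -237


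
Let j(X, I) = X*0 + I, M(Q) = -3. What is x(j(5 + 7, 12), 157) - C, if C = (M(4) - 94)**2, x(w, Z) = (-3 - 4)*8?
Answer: -9465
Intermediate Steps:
j(X, I) = I (j(X, I) = 0 + I = I)
x(w, Z) = -56 (x(w, Z) = -7*8 = -56)
C = 9409 (C = (-3 - 94)**2 = (-97)**2 = 9409)
x(j(5 + 7, 12), 157) - C = -56 - 1*9409 = -56 - 9409 = -9465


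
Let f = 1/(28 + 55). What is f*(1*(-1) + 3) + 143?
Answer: 11871/83 ≈ 143.02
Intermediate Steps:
f = 1/83 ≈ 0.012048
f*(1*(-1) + 3) + 143 = (1*(-1) + 3)/83 + 143 = (-1 + 3)/83 + 143 = (1/83)*2 + 143 = 2/83 + 143 = 11871/83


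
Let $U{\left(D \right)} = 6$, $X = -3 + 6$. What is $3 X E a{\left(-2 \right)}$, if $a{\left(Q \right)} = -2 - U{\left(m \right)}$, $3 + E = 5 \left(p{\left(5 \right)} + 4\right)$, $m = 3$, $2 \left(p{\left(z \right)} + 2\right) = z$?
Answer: $-1404$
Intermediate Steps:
$p{\left(z \right)} = -2 + \frac{z}{2}$
$X = 3$
$E = \frac{39}{2}$ ($E = -3 + 5 \left(\left(-2 + \frac{1}{2} \cdot 5\right) + 4\right) = -3 + 5 \left(\left(-2 + \frac{5}{2}\right) + 4\right) = -3 + 5 \left(\frac{1}{2} + 4\right) = -3 + 5 \cdot \frac{9}{2} = -3 + \frac{45}{2} = \frac{39}{2} \approx 19.5$)
$a{\left(Q \right)} = -8$ ($a{\left(Q \right)} = -2 - 6 = -8$)
$3 X E a{\left(-2 \right)} = 3 \cdot 3 \cdot \frac{39}{2} \left(-8\right) = 9 \cdot \frac{39}{2} \left(-8\right) = \frac{351}{2} \left(-8\right) = -1404$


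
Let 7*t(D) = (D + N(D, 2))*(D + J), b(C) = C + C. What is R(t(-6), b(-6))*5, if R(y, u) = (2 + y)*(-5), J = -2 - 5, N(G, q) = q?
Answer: -1650/7 ≈ -235.71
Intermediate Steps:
b(C) = 2*C
J = -7
t(D) = (-7 + D)*(2 + D)/7 (t(D) = ((D + 2)*(D - 7))/7 = ((2 + D)*(-7 + D))/7 = ((-7 + D)*(2 + D))/7 = (-7 + D)*(2 + D)/7)
R(y, u) = -10 - 5*y
R(t(-6), b(-6))*5 = (-10 - 5*(-2 - 5/7*(-6) + (1/7)*(-6)**2))*5 = (-10 - 5*(-2 + 30/7 + (1/7)*36))*5 = (-10 - 5*(-2 + 30/7 + 36/7))*5 = (-10 - 5*52/7)*5 = (-10 - 260/7)*5 = -330/7*5 = -1650/7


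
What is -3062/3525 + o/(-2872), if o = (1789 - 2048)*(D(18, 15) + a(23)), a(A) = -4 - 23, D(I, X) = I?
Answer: -17010839/10123800 ≈ -1.6803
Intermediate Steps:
a(A) = -27
o = 2331 (o = (1789 - 2048)*(18 - 27) = -259*(-9) = 2331)
-3062/3525 + o/(-2872) = -3062/3525 + 2331/(-2872) = -3062*1/3525 + 2331*(-1/2872) = -3062/3525 - 2331/2872 = -17010839/10123800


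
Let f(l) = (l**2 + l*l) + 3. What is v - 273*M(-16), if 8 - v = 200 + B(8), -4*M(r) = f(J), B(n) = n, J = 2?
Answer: 2203/4 ≈ 550.75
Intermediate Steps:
f(l) = 3 + 2*l**2 (f(l) = (l**2 + l**2) + 3 = 2*l**2 + 3 = 3 + 2*l**2)
M(r) = -11/4 (M(r) = -(3 + 2*2**2)/4 = -(3 + 2*4)/4 = -(3 + 8)/4 = -1/4*11 = -11/4)
v = -200 (v = 8 - (200 + 8) = 8 - 1*208 = 8 - 208 = -200)
v - 273*M(-16) = -200 - 273*(-11/4) = -200 + 3003/4 = 2203/4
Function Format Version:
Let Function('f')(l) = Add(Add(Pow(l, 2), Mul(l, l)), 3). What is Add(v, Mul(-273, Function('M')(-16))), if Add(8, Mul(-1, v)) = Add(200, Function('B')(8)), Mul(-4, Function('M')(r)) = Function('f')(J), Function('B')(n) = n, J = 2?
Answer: Rational(2203, 4) ≈ 550.75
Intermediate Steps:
Function('f')(l) = Add(3, Mul(2, Pow(l, 2))) (Function('f')(l) = Add(Add(Pow(l, 2), Pow(l, 2)), 3) = Add(Mul(2, Pow(l, 2)), 3) = Add(3, Mul(2, Pow(l, 2))))
Function('M')(r) = Rational(-11, 4) (Function('M')(r) = Mul(Rational(-1, 4), Add(3, Mul(2, Pow(2, 2)))) = Mul(Rational(-1, 4), Add(3, Mul(2, 4))) = Mul(Rational(-1, 4), Add(3, 8)) = Mul(Rational(-1, 4), 11) = Rational(-11, 4))
v = -200 (v = Add(8, Mul(-1, Add(200, 8))) = Add(8, Mul(-1, 208)) = Add(8, -208) = -200)
Add(v, Mul(-273, Function('M')(-16))) = Add(-200, Mul(-273, Rational(-11, 4))) = Add(-200, Rational(3003, 4)) = Rational(2203, 4)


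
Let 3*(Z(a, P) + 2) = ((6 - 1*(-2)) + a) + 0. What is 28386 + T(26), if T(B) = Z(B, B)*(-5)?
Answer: 85018/3 ≈ 28339.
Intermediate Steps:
Z(a, P) = 2/3 + a/3 (Z(a, P) = -2 + (((6 - 1*(-2)) + a) + 0)/3 = -2 + (((6 + 2) + a) + 0)/3 = -2 + ((8 + a) + 0)/3 = -2 + (8 + a)/3 = -2 + (8/3 + a/3) = 2/3 + a/3)
T(B) = -10/3 - 5*B/3 (T(B) = (2/3 + B/3)*(-5) = -10/3 - 5*B/3)
28386 + T(26) = 28386 + (-10/3 - 5/3*26) = 28386 + (-10/3 - 130/3) = 28386 - 140/3 = 85018/3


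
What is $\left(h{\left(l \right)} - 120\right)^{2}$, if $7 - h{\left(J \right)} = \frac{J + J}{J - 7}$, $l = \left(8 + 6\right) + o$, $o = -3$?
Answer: $\frac{56169}{4} \approx 14042.0$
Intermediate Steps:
$l = 11$ ($l = \left(8 + 6\right) - 3 = 14 - 3 = 11$)
$h{\left(J \right)} = 7 - \frac{2 J}{-7 + J}$ ($h{\left(J \right)} = 7 - \frac{J + J}{J - 7} = 7 - \frac{2 J}{-7 + J}$)
$\left(h{\left(l \right)} - 120\right)^{2} = \left(\frac{-49 + 5 \cdot 11}{-7 + 11} - 120\right)^{2} = \left(\frac{-49 + 55}{4} - 120\right)^{2} = \left(\frac{1}{4} \cdot 6 - 120\right)^{2} = \left(\frac{3}{2} - 120\right)^{2} = \left(- \frac{237}{2}\right)^{2} = \frac{56169}{4}$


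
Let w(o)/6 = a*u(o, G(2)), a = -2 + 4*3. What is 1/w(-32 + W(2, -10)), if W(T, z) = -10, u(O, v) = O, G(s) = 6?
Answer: -1/2520 ≈ -0.00039683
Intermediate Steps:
a = 10 (a = -2 + 12 = 10)
w(o) = 60*o (w(o) = 6*(10*o) = 60*o)
1/w(-32 + W(2, -10)) = 1/(60*(-32 - 10)) = 1/(60*(-42)) = 1/(-2520) = -1/2520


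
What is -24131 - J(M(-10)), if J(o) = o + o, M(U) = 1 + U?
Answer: -24113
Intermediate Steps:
J(o) = 2*o
-24131 - J(M(-10)) = -24131 - 2*(1 - 10) = -24131 - 2*(-9) = -24131 - 1*(-18) = -24131 + 18 = -24113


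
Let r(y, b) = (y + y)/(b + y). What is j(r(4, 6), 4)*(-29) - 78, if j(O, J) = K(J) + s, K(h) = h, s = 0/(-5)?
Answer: -194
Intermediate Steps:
s = 0 (s = 0*(-⅕) = 0)
r(y, b) = 2*y/(b + y) (r(y, b) = (2*y)/(b + y) = 2*y/(b + y))
j(O, J) = J (j(O, J) = J + 0 = J)
j(r(4, 6), 4)*(-29) - 78 = 4*(-29) - 78 = -116 - 78 = -194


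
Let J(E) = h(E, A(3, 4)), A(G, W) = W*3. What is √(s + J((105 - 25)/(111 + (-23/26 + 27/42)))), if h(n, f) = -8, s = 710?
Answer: 3*√78 ≈ 26.495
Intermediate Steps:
A(G, W) = 3*W
J(E) = -8
√(s + J((105 - 25)/(111 + (-23/26 + 27/42)))) = √(710 - 8) = √702 = 3*√78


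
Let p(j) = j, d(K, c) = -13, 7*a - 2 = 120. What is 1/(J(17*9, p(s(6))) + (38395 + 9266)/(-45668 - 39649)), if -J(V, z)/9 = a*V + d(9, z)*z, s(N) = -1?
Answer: -199073/4800984116 ≈ -4.1465e-5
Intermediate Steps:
a = 122/7 (a = 2/7 + (⅐)*120 = 2/7 + 120/7 = 122/7 ≈ 17.429)
J(V, z) = 117*z - 1098*V/7 (J(V, z) = -9*(122*V/7 - 13*z) = -9*(-13*z + 122*V/7) = 117*z - 1098*V/7)
1/(J(17*9, p(s(6))) + (38395 + 9266)/(-45668 - 39649)) = 1/((117*(-1) - 18666*9/7) + (38395 + 9266)/(-45668 - 39649)) = 1/((-117 - 1098/7*153) + 47661/(-85317)) = 1/((-117 - 167994/7) + 47661*(-1/85317)) = 1/(-168813/7 - 15887/28439) = 1/(-4800984116/199073) = -199073/4800984116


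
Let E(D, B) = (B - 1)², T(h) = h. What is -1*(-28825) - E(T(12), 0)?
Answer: 28824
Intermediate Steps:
E(D, B) = (-1 + B)²
-1*(-28825) - E(T(12), 0) = -1*(-28825) - (-1 + 0)² = 28825 - 1*(-1)² = 28825 - 1*1 = 28825 - 1 = 28824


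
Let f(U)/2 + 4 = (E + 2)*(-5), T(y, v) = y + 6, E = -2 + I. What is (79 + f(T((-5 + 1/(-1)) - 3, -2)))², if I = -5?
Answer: 14641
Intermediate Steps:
E = -7 (E = -2 - 5 = -7)
T(y, v) = 6 + y
f(U) = 42 (f(U) = -8 + 2*((-7 + 2)*(-5)) = -8 + 2*(-5*(-5)) = -8 + 2*25 = -8 + 50 = 42)
(79 + f(T((-5 + 1/(-1)) - 3, -2)))² = (79 + 42)² = 121² = 14641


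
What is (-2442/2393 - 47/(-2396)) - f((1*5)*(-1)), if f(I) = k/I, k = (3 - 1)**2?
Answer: -5758293/28668140 ≈ -0.20086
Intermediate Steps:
k = 4 (k = 2**2 = 4)
f(I) = 4/I
(-2442/2393 - 47/(-2396)) - f((1*5)*(-1)) = (-2442/2393 - 47/(-2396)) - 4/((1*5)*(-1)) = (-2442*1/2393 - 47*(-1/2396)) - 4/(5*(-1)) = (-2442/2393 + 47/2396) - 4/(-5) = -5738561/5733628 - 4*(-1)/5 = -5738561/5733628 - 1*(-4/5) = -5738561/5733628 + 4/5 = -5758293/28668140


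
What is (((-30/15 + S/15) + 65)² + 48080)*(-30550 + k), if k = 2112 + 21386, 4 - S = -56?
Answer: -370716588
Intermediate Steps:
S = 60 (S = 4 - 1*(-56) = 4 + 56 = 60)
k = 23498
(((-30/15 + S/15) + 65)² + 48080)*(-30550 + k) = (((-30/15 + 60/15) + 65)² + 48080)*(-30550 + 23498) = (((-30*1/15 + 60*(1/15)) + 65)² + 48080)*(-7052) = (((-2 + 4) + 65)² + 48080)*(-7052) = ((2 + 65)² + 48080)*(-7052) = (67² + 48080)*(-7052) = (4489 + 48080)*(-7052) = 52569*(-7052) = -370716588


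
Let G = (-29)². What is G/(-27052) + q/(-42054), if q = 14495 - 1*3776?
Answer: -54222967/189607468 ≈ -0.28597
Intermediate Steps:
q = 10719 (q = 14495 - 3776 = 10719)
G = 841
G/(-27052) + q/(-42054) = 841/(-27052) + 10719/(-42054) = 841*(-1/27052) + 10719*(-1/42054) = -841/27052 - 3573/14018 = -54222967/189607468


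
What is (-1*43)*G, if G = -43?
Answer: 1849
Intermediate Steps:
(-1*43)*G = -1*43*(-43) = -43*(-43) = 1849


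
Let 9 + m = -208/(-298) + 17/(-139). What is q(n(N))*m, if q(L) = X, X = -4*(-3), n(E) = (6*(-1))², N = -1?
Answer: -2093712/20711 ≈ -101.09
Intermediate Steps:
n(E) = 36 (n(E) = (-6)² = 36)
X = 12
m = -174476/20711 (m = -9 + (-208/(-298) + 17/(-139)) = -9 + (-208*(-1/298) + 17*(-1/139)) = -9 + (104/149 - 17/139) = -9 + 11923/20711 = -174476/20711 ≈ -8.4243)
q(L) = 12
q(n(N))*m = 12*(-174476/20711) = -2093712/20711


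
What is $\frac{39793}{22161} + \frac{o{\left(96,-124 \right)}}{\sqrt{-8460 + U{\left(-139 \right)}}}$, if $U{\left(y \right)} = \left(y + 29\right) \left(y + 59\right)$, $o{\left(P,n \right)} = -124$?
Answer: $\frac{39793}{22161} - \frac{62 \sqrt{85}}{85} \approx -4.9292$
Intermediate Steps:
$U{\left(y \right)} = \left(29 + y\right) \left(59 + y\right)$
$\frac{39793}{22161} + \frac{o{\left(96,-124 \right)}}{\sqrt{-8460 + U{\left(-139 \right)}}} = \frac{39793}{22161} - \frac{124}{\sqrt{-8460 + \left(1711 + \left(-139\right)^{2} + 88 \left(-139\right)\right)}} = 39793 \cdot \frac{1}{22161} - \frac{124}{\sqrt{-8460 + \left(1711 + 19321 - 12232\right)}} = \frac{39793}{22161} - \frac{124}{\sqrt{-8460 + 8800}} = \frac{39793}{22161} - \frac{124}{\sqrt{340}} = \frac{39793}{22161} - \frac{124}{2 \sqrt{85}} = \frac{39793}{22161} - 124 \frac{\sqrt{85}}{170} = \frac{39793}{22161} - \frac{62 \sqrt{85}}{85}$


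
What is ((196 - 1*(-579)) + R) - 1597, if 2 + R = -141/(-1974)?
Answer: -11535/14 ≈ -823.93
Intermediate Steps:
R = -27/14 (R = -2 - 141/(-1974) = -2 - 141*(-1/1974) = -2 + 1/14 = -27/14 ≈ -1.9286)
((196 - 1*(-579)) + R) - 1597 = ((196 - 1*(-579)) - 27/14) - 1597 = ((196 + 579) - 27/14) - 1597 = (775 - 27/14) - 1597 = 10823/14 - 1597 = -11535/14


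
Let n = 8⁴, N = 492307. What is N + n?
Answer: 496403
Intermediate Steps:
n = 4096
N + n = 492307 + 4096 = 496403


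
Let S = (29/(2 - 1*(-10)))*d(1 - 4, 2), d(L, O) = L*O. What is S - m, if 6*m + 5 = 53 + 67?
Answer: -101/3 ≈ -33.667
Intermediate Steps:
m = 115/6 (m = -⅚ + (53 + 67)/6 = -⅚ + (⅙)*120 = -⅚ + 20 = 115/6 ≈ 19.167)
S = -29/2 (S = (29/(2 - 1*(-10)))*((1 - 4)*2) = (29/(2 + 10))*(-3*2) = (29/12)*(-6) = -29/2 ≈ -14.500)
S - m = -29/2 - 1*115/6 = -29/2 - 115/6 = -101/3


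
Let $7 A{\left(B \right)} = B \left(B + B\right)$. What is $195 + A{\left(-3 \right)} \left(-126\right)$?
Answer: $-129$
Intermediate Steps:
$A{\left(B \right)} = \frac{2 B^{2}}{7}$ ($A{\left(B \right)} = \frac{B \left(B + B\right)}{7} = \frac{B 2 B}{7} = \frac{2 B^{2}}{7}$)
$195 + A{\left(-3 \right)} \left(-126\right) = 195 + \frac{2 \left(-3\right)^{2}}{7} \left(-126\right) = 195 + \frac{2}{7} \cdot 9 \left(-126\right) = 195 + \frac{18}{7} \left(-126\right) = 195 - 324 = -129$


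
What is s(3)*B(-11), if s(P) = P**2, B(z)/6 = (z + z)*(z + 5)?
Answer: 7128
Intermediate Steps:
B(z) = 12*z*(5 + z) (B(z) = 6*((z + z)*(z + 5)) = 6*((2*z)*(5 + z)) = 6*(2*z*(5 + z)) = 12*z*(5 + z))
s(3)*B(-11) = 3**2*(12*(-11)*(5 - 11)) = 9*(12*(-11)*(-6)) = 9*792 = 7128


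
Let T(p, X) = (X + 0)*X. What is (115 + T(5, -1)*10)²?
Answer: 15625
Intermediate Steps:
T(p, X) = X² (T(p, X) = X*X = X²)
(115 + T(5, -1)*10)² = (115 + (-1)²*10)² = (115 + 1*10)² = (115 + 10)² = 125² = 15625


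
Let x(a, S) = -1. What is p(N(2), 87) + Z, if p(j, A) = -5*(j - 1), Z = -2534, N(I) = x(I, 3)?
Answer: -2524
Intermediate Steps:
N(I) = -1
p(j, A) = 5 - 5*j (p(j, A) = -5*(-1 + j) = 5 - 5*j)
p(N(2), 87) + Z = (5 - 5*(-1)) - 2534 = (5 + 5) - 2534 = 10 - 2534 = -2524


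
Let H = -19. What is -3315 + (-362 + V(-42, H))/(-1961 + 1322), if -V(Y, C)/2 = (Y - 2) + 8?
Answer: -2117995/639 ≈ -3314.5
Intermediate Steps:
V(Y, C) = -12 - 2*Y (V(Y, C) = -2*((Y - 2) + 8) = -2*((-2 + Y) + 8) = -2*(6 + Y) = -12 - 2*Y)
-3315 + (-362 + V(-42, H))/(-1961 + 1322) = -3315 + (-362 + (-12 - 2*(-42)))/(-1961 + 1322) = -3315 + (-362 + (-12 + 84))/(-639) = -3315 + (-362 + 72)*(-1/639) = -3315 - 290*(-1/639) = -3315 + 290/639 = -2117995/639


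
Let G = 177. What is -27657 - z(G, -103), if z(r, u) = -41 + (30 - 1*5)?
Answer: -27641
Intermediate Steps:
z(r, u) = -16 (z(r, u) = -41 + (30 - 5) = -41 + 25 = -16)
-27657 - z(G, -103) = -27657 - 1*(-16) = -27657 + 16 = -27641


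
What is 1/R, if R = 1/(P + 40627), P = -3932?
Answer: 36695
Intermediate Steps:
R = 1/36695 (R = 1/(-3932 + 40627) = 1/36695 ≈ 2.7252e-5)
1/R = 1/(1/36695) = 36695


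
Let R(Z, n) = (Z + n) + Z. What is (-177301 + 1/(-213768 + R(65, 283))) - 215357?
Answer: -83775547591/213355 ≈ -3.9266e+5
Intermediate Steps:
R(Z, n) = n + 2*Z
(-177301 + 1/(-213768 + R(65, 283))) - 215357 = (-177301 + 1/(-213768 + (283 + 2*65))) - 215357 = (-177301 + 1/(-213768 + (283 + 130))) - 215357 = (-177301 + 1/(-213768 + 413)) - 215357 = (-177301 + 1/(-213355)) - 215357 = (-177301 - 1/213355) - 215357 = -37828054856/213355 - 215357 = -83775547591/213355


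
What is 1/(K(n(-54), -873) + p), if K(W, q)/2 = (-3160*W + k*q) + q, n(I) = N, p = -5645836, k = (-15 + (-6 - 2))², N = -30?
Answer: -1/6381616 ≈ -1.5670e-7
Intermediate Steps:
k = 529 (k = (-15 - 8)² = (-23)² = 529)
n(I) = -30
K(W, q) = -6320*W + 1060*q (K(W, q) = 2*((-3160*W + 529*q) + q) = 2*(-3160*W + 530*q) = -6320*W + 1060*q)
1/(K(n(-54), -873) + p) = 1/((-6320*(-30) + 1060*(-873)) - 5645836) = 1/((189600 - 925380) - 5645836) = 1/(-735780 - 5645836) = 1/(-6381616) = -1/6381616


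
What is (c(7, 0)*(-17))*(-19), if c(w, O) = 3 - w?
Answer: -1292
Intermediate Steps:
(c(7, 0)*(-17))*(-19) = ((3 - 1*7)*(-17))*(-19) = ((3 - 7)*(-17))*(-19) = -4*(-17)*(-19) = 68*(-19) = -1292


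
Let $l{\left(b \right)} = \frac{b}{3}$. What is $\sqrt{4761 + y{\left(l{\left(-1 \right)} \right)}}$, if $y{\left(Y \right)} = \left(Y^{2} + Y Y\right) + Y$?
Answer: $\frac{4 \sqrt{2678}}{3} \approx 68.999$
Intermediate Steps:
$l{\left(b \right)} = \frac{b}{3}$ ($l{\left(b \right)} = b \frac{1}{3} = \frac{b}{3}$)
$y{\left(Y \right)} = Y + 2 Y^{2}$ ($y{\left(Y \right)} = \left(Y^{2} + Y^{2}\right) + Y = 2 Y^{2} + Y = Y + 2 Y^{2}$)
$\sqrt{4761 + y{\left(l{\left(-1 \right)} \right)}} = \sqrt{4761 + \frac{1}{3} \left(-1\right) \left(1 + 2 \cdot \frac{1}{3} \left(-1\right)\right)} = \sqrt{4761 - \frac{1 + 2 \left(- \frac{1}{3}\right)}{3}} = \sqrt{4761 - \frac{1 - \frac{2}{3}}{3}} = \sqrt{4761 - \frac{1}{9}} = \sqrt{\frac{42848}{9}} = \frac{4 \sqrt{2678}}{3}$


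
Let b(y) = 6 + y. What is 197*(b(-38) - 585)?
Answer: -121549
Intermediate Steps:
197*(b(-38) - 585) = 197*((6 - 38) - 585) = 197*(-32 - 585) = 197*(-617) = -121549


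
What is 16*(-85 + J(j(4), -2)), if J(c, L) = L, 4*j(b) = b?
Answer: -1392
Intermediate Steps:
j(b) = b/4
16*(-85 + J(j(4), -2)) = 16*(-85 - 2) = 16*(-87) = -1392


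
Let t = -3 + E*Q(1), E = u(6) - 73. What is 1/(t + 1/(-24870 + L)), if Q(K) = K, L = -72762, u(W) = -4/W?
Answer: -97632/7485121 ≈ -0.013043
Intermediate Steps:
E = -221/3 (E = -4/6 - 73 = -4*1/6 - 73 = -2/3 - 73 = -221/3 ≈ -73.667)
t = -230/3 (t = -3 - 221/3*1 = -3 - 221/3 = -230/3 ≈ -76.667)
1/(t + 1/(-24870 + L)) = 1/(-230/3 + 1/(-24870 - 72762)) = 1/(-230/3 + 1/(-97632)) = 1/(-230/3 - 1/97632) = 1/(-7485121/97632) = -97632/7485121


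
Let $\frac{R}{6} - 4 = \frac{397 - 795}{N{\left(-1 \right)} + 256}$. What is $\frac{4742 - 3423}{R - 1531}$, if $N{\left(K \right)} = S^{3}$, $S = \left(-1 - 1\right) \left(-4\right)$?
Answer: $- \frac{84416}{96647} \approx -0.87345$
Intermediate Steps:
$S = 8$ ($S = \left(-2\right) \left(-4\right) = 8$)
$N{\left(K \right)} = 512$ ($N{\left(K \right)} = 8^{3} = 512$)
$R = \frac{1337}{64}$ ($R = 24 + 6 \frac{397 - 795}{512 + 256} = 24 + 6 \left(- \frac{398}{768}\right) = 24 + 6 \left(\left(-398\right) \frac{1}{768}\right) = 24 + 6 \left(- \frac{199}{384}\right) = 24 - \frac{199}{64} = \frac{1337}{64} \approx 20.891$)
$\frac{4742 - 3423}{R - 1531} = \frac{4742 - 3423}{\frac{1337}{64} - 1531} = \frac{1319}{- \frac{96647}{64}} = 1319 \left(- \frac{64}{96647}\right) = - \frac{84416}{96647}$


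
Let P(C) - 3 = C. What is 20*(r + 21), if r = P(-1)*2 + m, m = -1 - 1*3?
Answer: 420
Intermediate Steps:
P(C) = 3 + C
m = -4 (m = -1 - 3 = -4)
r = 0 (r = (3 - 1)*2 - 4 = 2*2 - 4 = 4 - 4 = 0)
20*(r + 21) = 20*(0 + 21) = 20*21 = 420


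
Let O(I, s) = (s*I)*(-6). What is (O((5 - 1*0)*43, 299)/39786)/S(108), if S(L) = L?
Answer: -64285/716148 ≈ -0.089765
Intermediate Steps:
O(I, s) = -6*I*s (O(I, s) = (I*s)*(-6) = -6*I*s)
(O((5 - 1*0)*43, 299)/39786)/S(108) = (-6*(5 - 1*0)*43*299/39786)/108 = (-6*(5 + 0)*43*299*(1/39786))*(1/108) = (-6*5*43*299*(1/39786))*(1/108) = (-6*215*299*(1/39786))*(1/108) = -385710*1/39786*(1/108) = -64285/6631*1/108 = -64285/716148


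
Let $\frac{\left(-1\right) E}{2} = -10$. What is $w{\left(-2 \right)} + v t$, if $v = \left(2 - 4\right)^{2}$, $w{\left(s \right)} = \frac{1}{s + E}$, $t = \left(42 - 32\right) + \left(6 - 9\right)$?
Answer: $\frac{505}{18} \approx 28.056$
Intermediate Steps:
$E = 20$ ($E = \left(-2\right) \left(-10\right) = 20$)
$t = 7$ ($t = 10 + \left(6 - 9\right) = 10 - 3 = 7$)
$w{\left(s \right)} = \frac{1}{20 + s}$ ($w{\left(s \right)} = \frac{1}{s + 20} = \frac{1}{20 + s}$)
$v = 4$ ($v = \left(2 - 4\right)^{2} = \left(-2\right)^{2} = 4$)
$w{\left(-2 \right)} + v t = \frac{1}{20 - 2} + 4 \cdot 7 = \frac{1}{18} + 28 = \frac{505}{18}$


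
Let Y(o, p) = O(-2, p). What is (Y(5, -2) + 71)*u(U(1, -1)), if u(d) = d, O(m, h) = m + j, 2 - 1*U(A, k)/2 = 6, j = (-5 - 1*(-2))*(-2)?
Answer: -600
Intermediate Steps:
j = 6 (j = (-5 + 2)*(-2) = -3*(-2) = 6)
U(A, k) = -8 (U(A, k) = 4 - 2*6 = 4 - 12 = -8)
O(m, h) = 6 + m (O(m, h) = m + 6 = 6 + m)
Y(o, p) = 4 (Y(o, p) = 6 - 2 = 4)
(Y(5, -2) + 71)*u(U(1, -1)) = (4 + 71)*(-8) = 75*(-8) = -600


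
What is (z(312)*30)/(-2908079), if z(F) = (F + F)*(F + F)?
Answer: -11681280/2908079 ≈ -4.0168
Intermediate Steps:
z(F) = 4*F**2 (z(F) = (2*F)*(2*F) = 4*F**2)
(z(312)*30)/(-2908079) = ((4*312**2)*30)/(-2908079) = ((4*97344)*30)*(-1/2908079) = (389376*30)*(-1/2908079) = 11681280*(-1/2908079) = -11681280/2908079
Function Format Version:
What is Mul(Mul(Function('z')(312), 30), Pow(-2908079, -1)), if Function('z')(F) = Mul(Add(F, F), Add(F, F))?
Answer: Rational(-11681280, 2908079) ≈ -4.0168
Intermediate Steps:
Function('z')(F) = Mul(4, Pow(F, 2)) (Function('z')(F) = Mul(Mul(2, F), Mul(2, F)) = Mul(4, Pow(F, 2)))
Mul(Mul(Function('z')(312), 30), Pow(-2908079, -1)) = Mul(Mul(Mul(4, Pow(312, 2)), 30), Pow(-2908079, -1)) = Mul(Mul(Mul(4, 97344), 30), Rational(-1, 2908079)) = Mul(Mul(389376, 30), Rational(-1, 2908079)) = Mul(11681280, Rational(-1, 2908079)) = Rational(-11681280, 2908079)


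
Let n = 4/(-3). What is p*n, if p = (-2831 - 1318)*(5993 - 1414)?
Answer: 25331028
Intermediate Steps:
p = -18998271 (p = -4149*4579 = -18998271)
n = -4/3 (n = 4*(-⅓) = -4/3 ≈ -1.3333)
p*n = -18998271*(-4/3) = 25331028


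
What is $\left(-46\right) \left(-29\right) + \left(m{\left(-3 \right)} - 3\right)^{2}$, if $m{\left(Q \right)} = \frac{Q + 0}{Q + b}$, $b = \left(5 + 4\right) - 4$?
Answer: $\frac{5417}{4} \approx 1354.3$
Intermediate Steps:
$b = 5$ ($b = 9 - 4 = 5$)
$m{\left(Q \right)} = \frac{Q}{5 + Q}$ ($m{\left(Q \right)} = \frac{Q + 0}{Q + 5} = \frac{Q}{5 + Q}$)
$\left(-46\right) \left(-29\right) + \left(m{\left(-3 \right)} - 3\right)^{2} = \left(-46\right) \left(-29\right) + \left(- \frac{3}{5 - 3} - 3\right)^{2} = 1334 + \left(- \frac{3}{2} - 3\right)^{2} = 1334 + \left(- \frac{9}{2}\right)^{2} = 1334 + \frac{81}{4} = \frac{5417}{4}$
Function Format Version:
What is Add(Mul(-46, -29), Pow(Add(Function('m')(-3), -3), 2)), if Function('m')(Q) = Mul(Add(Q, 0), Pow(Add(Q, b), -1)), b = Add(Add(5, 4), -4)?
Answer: Rational(5417, 4) ≈ 1354.3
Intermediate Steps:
b = 5 (b = Add(9, -4) = 5)
Function('m')(Q) = Mul(Q, Pow(Add(5, Q), -1)) (Function('m')(Q) = Mul(Add(Q, 0), Pow(Add(Q, 5), -1)) = Mul(Q, Pow(Add(5, Q), -1)))
Add(Mul(-46, -29), Pow(Add(Function('m')(-3), -3), 2)) = Add(Mul(-46, -29), Pow(Add(Mul(-3, Pow(Add(5, -3), -1)), -3), 2)) = Add(1334, Pow(Add(Mul(-3, Pow(2, -1)), -3), 2)) = Add(1334, Pow(Add(Mul(-3, Rational(1, 2)), -3), 2)) = Add(1334, Pow(Add(Rational(-3, 2), -3), 2)) = Add(1334, Pow(Rational(-9, 2), 2)) = Add(1334, Rational(81, 4)) = Rational(5417, 4)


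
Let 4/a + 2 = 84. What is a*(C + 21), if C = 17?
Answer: 76/41 ≈ 1.8537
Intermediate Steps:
a = 2/41 (a = 4/(-2 + 84) = 4/82 = 4*(1/82) = 2/41 ≈ 0.048781)
a*(C + 21) = 2*(17 + 21)/41 = (2/41)*38 = 76/41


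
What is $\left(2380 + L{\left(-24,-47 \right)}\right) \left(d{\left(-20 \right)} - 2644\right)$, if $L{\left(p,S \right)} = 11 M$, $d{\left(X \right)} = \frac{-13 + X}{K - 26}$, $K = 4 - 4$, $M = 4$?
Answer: $- \frac{83277732}{13} \approx -6.406 \cdot 10^{6}$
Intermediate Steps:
$K = 0$
$d{\left(X \right)} = \frac{1}{2} - \frac{X}{26}$ ($d{\left(X \right)} = \frac{-13 + X}{0 - 26} = \frac{-13 + X}{-26} = \left(-13 + X\right) \left(- \frac{1}{26}\right) = \frac{1}{2} - \frac{X}{26}$)
$L{\left(p,S \right)} = 44$ ($L{\left(p,S \right)} = 11 \cdot 4 = 44$)
$\left(2380 + L{\left(-24,-47 \right)}\right) \left(d{\left(-20 \right)} - 2644\right) = \left(2380 + 44\right) \left(\left(\frac{1}{2} - - \frac{10}{13}\right) - 2644\right) = 2424 \left(\left(\frac{1}{2} + \frac{10}{13}\right) - 2644\right) = 2424 \left(\frac{33}{26} - 2644\right) = 2424 \left(- \frac{68711}{26}\right) = - \frac{83277732}{13}$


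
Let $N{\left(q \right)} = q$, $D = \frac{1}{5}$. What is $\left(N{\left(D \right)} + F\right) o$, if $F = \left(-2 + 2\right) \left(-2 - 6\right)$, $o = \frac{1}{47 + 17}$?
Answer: $\frac{1}{320} \approx 0.003125$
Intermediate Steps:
$D = \frac{1}{5} \approx 0.2$
$o = \frac{1}{64} \approx 0.015625$
$F = 0$ ($F = 0 \left(-2 - 6\right) = 0 \left(-8\right) = 0$)
$\left(N{\left(D \right)} + F\right) o = \left(\frac{1}{5} + 0\right) \frac{1}{64} = \frac{1}{5} \cdot \frac{1}{64} = \frac{1}{320}$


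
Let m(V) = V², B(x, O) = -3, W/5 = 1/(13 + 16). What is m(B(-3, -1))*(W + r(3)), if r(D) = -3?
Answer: -738/29 ≈ -25.448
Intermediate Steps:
W = 5/29 (W = 5/(13 + 16) = 5/29 ≈ 0.17241)
m(B(-3, -1))*(W + r(3)) = (-3)²*(5/29 - 3) = 9*(-82/29) = -738/29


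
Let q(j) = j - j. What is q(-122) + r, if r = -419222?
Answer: -419222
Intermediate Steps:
q(j) = 0
q(-122) + r = 0 - 419222 = -419222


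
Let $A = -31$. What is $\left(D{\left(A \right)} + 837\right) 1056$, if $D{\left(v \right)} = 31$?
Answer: $916608$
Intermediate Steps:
$\left(D{\left(A \right)} + 837\right) 1056 = \left(31 + 837\right) 1056 = 868 \cdot 1056 = 916608$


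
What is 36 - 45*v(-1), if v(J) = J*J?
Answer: -9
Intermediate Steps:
v(J) = J**2
36 - 45*v(-1) = 36 - 45*(-1)**2 = 36 - 45*1 = 36 - 45 = -9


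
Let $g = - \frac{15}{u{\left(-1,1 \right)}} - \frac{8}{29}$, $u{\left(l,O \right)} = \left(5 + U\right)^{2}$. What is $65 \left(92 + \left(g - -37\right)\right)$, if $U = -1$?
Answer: $\frac{3854045}{464} \approx 8306.1$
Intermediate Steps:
$u{\left(l,O \right)} = 16$ ($u{\left(l,O \right)} = \left(5 - 1\right)^{2} = 4^{2} = 16$)
$g = - \frac{563}{464}$ ($g = - \frac{15}{16} - \frac{8}{29} = - \frac{563}{464} \approx -1.2134$)
$65 \left(92 + \left(g - -37\right)\right) = 65 \left(92 - - \frac{16605}{464}\right) = 65 \left(92 + \left(- \frac{563}{464} + 37\right)\right) = 65 \left(92 + \frac{16605}{464}\right) = 65 \cdot \frac{59293}{464} = \frac{3854045}{464}$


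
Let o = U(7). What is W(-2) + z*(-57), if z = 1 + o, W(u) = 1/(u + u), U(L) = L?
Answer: -1825/4 ≈ -456.25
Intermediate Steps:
o = 7
W(u) = 1/(2*u)
z = 8 (z = 1 + 7 = 8)
W(-2) + z*(-57) = (½)/(-2) + 8*(-57) = (½)*(-½) - 456 = -¼ - 456 = -1825/4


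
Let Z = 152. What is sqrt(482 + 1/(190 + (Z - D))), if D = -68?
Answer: sqrt(81024610)/410 ≈ 21.955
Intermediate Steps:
sqrt(482 + 1/(190 + (Z - D))) = sqrt(482 + 1/(190 + (152 - 1*(-68)))) = sqrt(482 + 1/(190 + (152 + 68))) = sqrt(482 + 1/(190 + 220)) = sqrt(482 + 1/410) = sqrt(197621/410) = sqrt(81024610)/410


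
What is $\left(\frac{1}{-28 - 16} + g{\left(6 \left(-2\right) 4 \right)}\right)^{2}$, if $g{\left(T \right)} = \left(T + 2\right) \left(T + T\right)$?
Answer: $\frac{37753655809}{1936} \approx 1.9501 \cdot 10^{7}$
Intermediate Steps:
$g{\left(T \right)} = 2 T \left(2 + T\right)$ ($g{\left(T \right)} = \left(2 + T\right) 2 T = 2 T \left(2 + T\right)$)
$\left(\frac{1}{-28 - 16} + g{\left(6 \left(-2\right) 4 \right)}\right)^{2} = \left(\frac{1}{-28 - 16} + 2 \cdot 6 \left(-2\right) 4 \left(2 + 6 \left(-2\right) 4\right)\right)^{2} = \left(\frac{1}{-44} + 2 \left(\left(-12\right) 4\right) \left(2 - 48\right)\right)^{2} = \left(- \frac{1}{44} + 2 \left(-48\right) \left(2 - 48\right)\right)^{2} = \left(- \frac{1}{44} + 2 \left(-48\right) \left(-46\right)\right)^{2} = \left(- \frac{1}{44} + 4416\right)^{2} = \left(\frac{194303}{44}\right)^{2} = \frac{37753655809}{1936}$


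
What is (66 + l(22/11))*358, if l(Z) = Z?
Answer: 24344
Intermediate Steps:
(66 + l(22/11))*358 = (66 + 22/11)*358 = (66 + 22*(1/11))*358 = (66 + 2)*358 = 68*358 = 24344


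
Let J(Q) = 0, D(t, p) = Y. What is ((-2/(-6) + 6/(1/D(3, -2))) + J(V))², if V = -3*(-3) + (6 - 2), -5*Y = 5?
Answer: 289/9 ≈ 32.111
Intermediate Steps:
Y = -1 (Y = -⅕*5 = -1)
D(t, p) = -1
V = 13 (V = 9 + 4 = 13)
((-2/(-6) + 6/(1/D(3, -2))) + J(V))² = ((-2/(-6) + 6/(1/(-1))) + 0)² = ((-2*(-⅙) + 6/(-1)) + 0)² = ((⅓ + 6*(-1)) + 0)² = ((⅓ - 6) + 0)² = (-17/3 + 0)² = (-17/3)² = 289/9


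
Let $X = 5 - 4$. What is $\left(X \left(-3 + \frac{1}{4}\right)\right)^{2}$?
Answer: $\frac{121}{16} \approx 7.5625$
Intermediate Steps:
$X = 1$
$\left(X \left(-3 + \frac{1}{4}\right)\right)^{2} = \left(1 \left(-3 + \frac{1}{4}\right)\right)^{2} = \left(1 \left(- \frac{11}{4}\right)\right)^{2} = \left(- \frac{11}{4}\right)^{2} = \frac{121}{16}$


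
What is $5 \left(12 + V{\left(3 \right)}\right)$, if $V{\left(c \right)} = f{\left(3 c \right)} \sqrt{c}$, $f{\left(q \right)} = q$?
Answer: $60 + 45 \sqrt{3} \approx 137.94$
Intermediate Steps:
$V{\left(c \right)} = 3 c^{\frac{3}{2}}$ ($V{\left(c \right)} = 3 c \sqrt{c} = 3 c^{\frac{3}{2}}$)
$5 \left(12 + V{\left(3 \right)}\right) = 5 \left(12 + 3 \cdot 3^{\frac{3}{2}}\right) = 5 \left(12 + 3 \cdot 3 \sqrt{3}\right) = 5 \left(12 + 9 \sqrt{3}\right) = 60 + 45 \sqrt{3}$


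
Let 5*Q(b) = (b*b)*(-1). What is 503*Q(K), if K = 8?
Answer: -32192/5 ≈ -6438.4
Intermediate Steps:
Q(b) = -b²/5 (Q(b) = ((b*b)*(-1))/5 = (b²*(-1))/5 = (-b²)/5 = -b²/5)
503*Q(K) = 503*(-⅕*8²) = 503*(-⅕*64) = 503*(-64/5) = -32192/5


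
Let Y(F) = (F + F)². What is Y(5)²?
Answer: 10000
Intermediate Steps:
Y(F) = 4*F² (Y(F) = (2*F)² = 4*F²)
Y(5)² = (4*5²)² = (4*25)² = 100² = 10000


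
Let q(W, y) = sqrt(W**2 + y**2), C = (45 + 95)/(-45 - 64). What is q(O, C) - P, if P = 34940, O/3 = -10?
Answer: -34940 + 50*sqrt(4285)/109 ≈ -34910.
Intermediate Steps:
O = -30 (O = 3*(-10) = -30)
C = -140/109 (C = 140/(-109) = 140*(-1/109) = -140/109 ≈ -1.2844)
q(O, C) - P = sqrt((-30)**2 + (-140/109)**2) - 1*34940 = sqrt(900 + 19600/11881) - 34940 = sqrt(10712500/11881) - 34940 = 50*sqrt(4285)/109 - 34940 = -34940 + 50*sqrt(4285)/109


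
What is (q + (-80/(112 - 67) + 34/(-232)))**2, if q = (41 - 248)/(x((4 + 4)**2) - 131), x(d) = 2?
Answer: 205951201/2015291664 ≈ 0.10219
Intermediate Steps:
q = 69/43 (q = (41 - 248)/(2 - 131) = -207/(-129) = -207*(-1/129) = 69/43 ≈ 1.6047)
(q + (-80/(112 - 67) + 34/(-232)))**2 = (69/43 + (-80/(112 - 67) + 34/(-232)))**2 = (69/43 + (-80/45 + 34*(-1/232)))**2 = (69/43 + (-80*1/45 - 17/116))**2 = (69/43 + (-16/9 - 17/116))**2 = (69/43 - 2009/1044)**2 = (-14351/44892)**2 = 205951201/2015291664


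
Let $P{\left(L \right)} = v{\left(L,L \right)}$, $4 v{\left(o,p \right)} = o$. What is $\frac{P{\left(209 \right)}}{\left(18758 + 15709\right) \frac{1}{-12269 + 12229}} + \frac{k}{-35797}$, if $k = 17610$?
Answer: $- \frac{681779600}{1233815199} \approx -0.55258$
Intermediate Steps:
$v{\left(o,p \right)} = \frac{o}{4}$
$P{\left(L \right)} = \frac{L}{4}$
$\frac{P{\left(209 \right)}}{\left(18758 + 15709\right) \frac{1}{-12269 + 12229}} + \frac{k}{-35797} = \frac{\frac{1}{4} \cdot 209}{\left(18758 + 15709\right) \frac{1}{-12269 + 12229}} + \frac{17610}{-35797} = \frac{209}{4 \frac{34467}{-40}} + 17610 \left(- \frac{1}{35797}\right) = \frac{209}{4 \cdot 34467 \left(- \frac{1}{40}\right)} - \frac{17610}{35797} = \frac{209}{4 \left(- \frac{34467}{40}\right)} - \frac{17610}{35797} = \frac{209}{4} \left(- \frac{40}{34467}\right) - \frac{17610}{35797} = - \frac{2090}{34467} - \frac{17610}{35797} = - \frac{681779600}{1233815199}$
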